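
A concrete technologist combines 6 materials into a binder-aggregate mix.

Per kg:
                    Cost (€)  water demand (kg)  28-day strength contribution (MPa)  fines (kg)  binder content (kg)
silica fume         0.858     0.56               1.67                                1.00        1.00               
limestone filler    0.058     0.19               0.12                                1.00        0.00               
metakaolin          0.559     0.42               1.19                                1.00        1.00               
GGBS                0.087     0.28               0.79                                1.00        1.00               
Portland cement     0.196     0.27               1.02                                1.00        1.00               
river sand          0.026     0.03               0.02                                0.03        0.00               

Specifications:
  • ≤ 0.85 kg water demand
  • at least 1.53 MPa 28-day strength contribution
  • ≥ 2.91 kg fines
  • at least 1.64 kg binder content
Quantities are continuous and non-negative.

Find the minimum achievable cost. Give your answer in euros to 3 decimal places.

€0.220

Treat it as an LP. Let x1 = kg of silica fume, x2 = kg of limestone filler, x3 = kg of metakaolin, x4 = kg of GGBS, x5 = kg of Portland cement, x6 = kg of river sand.
min 0.858x1 + 0.058x2 + 0.559x3 + 0.087x4 + 0.196x5 + 0.026x6 subject to:
  0.56x1 + 0.19x2 + 0.42x3 + 0.28x4 + 0.27x5 + 0.03x6 ≤ 0.85   (water demand)
  1.67x1 + 0.12x2 + 1.19x3 + 0.79x4 + 1.02x5 + 0.02x6 ≥ 1.53   (28-day strength contribution)
  1x1 + 1x2 + 1x3 + 1x4 + 1x5 + 0.03x6 ≥ 2.91   (fines)
  1x1 + 1x3 + 1x4 + 1x5 ≥ 1.64   (binder content)
  x1, x2, x3, x4, x5, x6 ≥ 0.
The optimal basis is {limestone filler, GGBS}; silica fume, metakaolin, Portland cement, river sand drop out. Binding constraints: 28-day strength contribution and fines.
Solving gives x2 = 1.148, x4 = 1.762.
Hence cost = 0.058·1.148 + 0.087·1.762 = €0.21988.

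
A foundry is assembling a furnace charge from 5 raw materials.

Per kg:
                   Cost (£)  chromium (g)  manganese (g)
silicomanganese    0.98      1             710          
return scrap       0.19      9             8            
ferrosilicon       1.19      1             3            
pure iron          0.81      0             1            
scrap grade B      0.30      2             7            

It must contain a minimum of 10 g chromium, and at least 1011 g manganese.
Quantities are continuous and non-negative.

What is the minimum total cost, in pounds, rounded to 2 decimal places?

£1.57

Let x1 = kg of silicomanganese, x2 = kg of return scrap, x3 = kg of ferrosilicon, x4 = kg of pure iron, x5 = kg of scrap grade B.
min 0.98x1 + 0.19x2 + 1.19x3 + 0.81x4 + 0.3x5 s.t.:
  1x1 + 9x2 + 1x3 + 2x5 ≥ 10   (chromium)
  710x1 + 8x2 + 3x3 + 1x4 + 7x5 ≥ 1011   (manganese)
  x1, x2, x3, x4, x5 ≥ 0.
At the optimum only silicomanganese, return scrap are positive (ferrosilicon, pure iron, scrap grade B = 0). There the chromium and manganese constraints are tight.
Optimal quantities: silicomanganese = 1.413 kg, return scrap = 0.9541 kg.
Cost = 0.98·1.413 + 0.19·0.9541 = 1.5660.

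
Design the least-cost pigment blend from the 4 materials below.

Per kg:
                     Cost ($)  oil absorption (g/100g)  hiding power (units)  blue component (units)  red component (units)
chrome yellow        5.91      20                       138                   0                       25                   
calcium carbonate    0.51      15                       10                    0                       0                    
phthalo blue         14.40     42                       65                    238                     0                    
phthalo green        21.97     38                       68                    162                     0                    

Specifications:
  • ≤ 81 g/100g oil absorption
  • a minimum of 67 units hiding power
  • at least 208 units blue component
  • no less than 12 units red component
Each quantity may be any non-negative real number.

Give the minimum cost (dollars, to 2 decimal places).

$15.42

Let x1 = kg of chrome yellow, x2 = kg of calcium carbonate, x3 = kg of phthalo blue, x4 = kg of phthalo green.
Minimize 5.91x1 + 0.51x2 + 14.4x3 + 21.97x4 subject to:
  20x1 + 15x2 + 42x3 + 38x4 ≤ 81   (oil absorption)
  138x1 + 10x2 + 65x3 + 68x4 ≥ 67   (hiding power)
  238x3 + 162x4 ≥ 208   (blue component)
  25x1 ≥ 12   (red component)
  x1, x2, x3, x4 ≥ 0.
At the optimum only chrome yellow, phthalo blue are positive (calcium carbonate, phthalo green = 0). The blue component and red component requirements are met with equality.
So chrome yellow = 0.48 kg, phthalo blue = 0.8739 kg.
Total cost: 5.91·0.48 + 14.4·0.8739 = 15.4210.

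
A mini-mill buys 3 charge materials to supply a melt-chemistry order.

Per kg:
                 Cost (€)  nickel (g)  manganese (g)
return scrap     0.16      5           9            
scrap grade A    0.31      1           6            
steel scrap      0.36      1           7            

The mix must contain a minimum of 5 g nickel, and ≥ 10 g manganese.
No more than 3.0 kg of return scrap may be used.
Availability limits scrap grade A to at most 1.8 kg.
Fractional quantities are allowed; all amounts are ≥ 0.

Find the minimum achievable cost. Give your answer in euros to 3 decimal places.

€0.178

Treat it as an LP. Let x1 = kg of return scrap, x2 = kg of scrap grade A, x3 = kg of steel scrap.
Minimize 0.16x1 + 0.31x2 + 0.36x3 s.t.:
  5x1 + 1x2 + 1x3 ≥ 5   (nickel)
  9x1 + 6x2 + 7x3 ≥ 10   (manganese)
  x1 ≤ 3
  x2 ≤ 1.8
  x1, x2, x3 ≥ 0.
The minimum-cost mix takes nothing from scrap grade A, steel scrap — only return scrap. The manganese requirement is met with equality.
Optimal quantities: return scrap = 1.111 kg.
Objective = 0.16·1.111 = 0.17776.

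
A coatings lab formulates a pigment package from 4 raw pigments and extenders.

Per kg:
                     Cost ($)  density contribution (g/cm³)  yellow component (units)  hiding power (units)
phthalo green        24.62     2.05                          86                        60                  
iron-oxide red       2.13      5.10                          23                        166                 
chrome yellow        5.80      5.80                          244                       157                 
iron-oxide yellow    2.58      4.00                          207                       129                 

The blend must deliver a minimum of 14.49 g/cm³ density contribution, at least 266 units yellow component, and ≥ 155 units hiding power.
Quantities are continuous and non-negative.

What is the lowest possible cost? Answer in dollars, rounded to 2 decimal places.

$7.02

Let x1 = kg of phthalo green, x2 = kg of iron-oxide red, x3 = kg of chrome yellow, x4 = kg of iron-oxide yellow.
Minimise 24.62x1 + 2.13x2 + 5.8x3 + 2.58x4 subject to:
  2.05x1 + 5.1x2 + 5.8x3 + 4x4 ≥ 14.49   (density contribution)
  86x1 + 23x2 + 244x3 + 207x4 ≥ 266   (yellow component)
  60x1 + 166x2 + 157x3 + 129x4 ≥ 155   (hiding power)
  x1, x2, x3, x4 ≥ 0.
At the optimum only iron-oxide red, iron-oxide yellow are positive (phthalo green, chrome yellow = 0). Binding constraints: density contribution and yellow component.
That vertex is x2 = 2.008, x4 = 1.062.
Cost = 2.13·2.008 + 2.58·1.062 = 7.0170.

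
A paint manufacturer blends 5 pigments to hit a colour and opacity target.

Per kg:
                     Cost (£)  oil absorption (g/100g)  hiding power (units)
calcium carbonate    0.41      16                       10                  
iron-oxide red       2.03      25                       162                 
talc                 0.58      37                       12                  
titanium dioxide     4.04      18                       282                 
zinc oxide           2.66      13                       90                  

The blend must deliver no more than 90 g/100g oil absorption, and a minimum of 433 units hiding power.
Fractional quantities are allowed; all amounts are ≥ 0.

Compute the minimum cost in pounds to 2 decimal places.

Let x1 = kg of calcium carbonate, x2 = kg of iron-oxide red, x3 = kg of talc, x4 = kg of titanium dioxide, x5 = kg of zinc oxide.
Minimise 0.41x1 + 2.03x2 + 0.58x3 + 4.04x4 + 2.66x5 with:
  16x1 + 25x2 + 37x3 + 18x4 + 13x5 ≤ 90   (oil absorption)
  10x1 + 162x2 + 12x3 + 282x4 + 90x5 ≥ 433   (hiding power)
  x1, x2, x3, x4, x5 ≥ 0.
The minimum-cost mix takes nothing from calcium carbonate, talc, titanium dioxide, zinc oxide — only iron-oxide red. There the hiding power constraint is tight.
Solving gives x2 = 2.673.
Cost = 2.03·2.673 = 5.4262.

£5.43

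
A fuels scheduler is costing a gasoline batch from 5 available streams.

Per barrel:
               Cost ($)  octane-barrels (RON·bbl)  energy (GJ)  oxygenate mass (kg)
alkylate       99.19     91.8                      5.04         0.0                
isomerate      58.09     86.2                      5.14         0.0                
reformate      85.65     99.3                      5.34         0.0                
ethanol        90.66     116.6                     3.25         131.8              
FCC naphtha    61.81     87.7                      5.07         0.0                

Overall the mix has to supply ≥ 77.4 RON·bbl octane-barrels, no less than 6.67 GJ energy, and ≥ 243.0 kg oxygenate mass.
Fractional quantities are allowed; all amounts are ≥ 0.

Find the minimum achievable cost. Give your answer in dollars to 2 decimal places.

Treat it as an LP. Let x1 = barrels of alkylate, x2 = barrels of isomerate, x3 = barrels of reformate, x4 = barrels of ethanol, x5 = barrels of FCC naphtha.
Minimise 99.19x1 + 58.09x2 + 85.65x3 + 90.66x4 + 61.81x5 s.t.:
  91.8x1 + 86.2x2 + 99.3x3 + 116.6x4 + 87.7x5 ≥ 77.4   (octane-barrels)
  5.04x1 + 5.14x2 + 5.34x3 + 3.25x4 + 5.07x5 ≥ 6.67   (energy)
  131.8x4 ≥ 243   (oxygenate mass)
  x1, x2, x3, x4, x5 ≥ 0.
The minimum-cost mix takes nothing from alkylate, reformate, FCC naphtha — only isomerate, ethanol. Binding constraints: energy and oxygenate mass.
That vertex is x2 = 0.1319, x4 = 1.8437.
Cost = 58.09·0.1319 + 90.66·1.8437 = 174.8119.

$174.81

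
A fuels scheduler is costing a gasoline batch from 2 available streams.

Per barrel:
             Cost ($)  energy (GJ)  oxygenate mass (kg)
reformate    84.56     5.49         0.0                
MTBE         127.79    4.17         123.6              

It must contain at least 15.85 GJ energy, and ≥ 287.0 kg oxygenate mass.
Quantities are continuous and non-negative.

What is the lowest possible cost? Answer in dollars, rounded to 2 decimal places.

Set it up as a linear program. Let x1 = barrels of reformate, x2 = barrels of MTBE.
Minimise 84.56x1 + 127.79x2 with:
  5.49x1 + 4.17x2 ≥ 15.85   (energy)
  123.6x2 ≥ 287   (oxygenate mass)
  x1, x2 ≥ 0.
Both inputs are positive at the optimum. The energy and oxygenate mass requirements are met with equality.
So reformate = 1.1234 barrels, MTBE = 2.322 barrels.
Hence cost = 84.56·1.1234 + 127.79·2.322 = $391.7231.

$391.72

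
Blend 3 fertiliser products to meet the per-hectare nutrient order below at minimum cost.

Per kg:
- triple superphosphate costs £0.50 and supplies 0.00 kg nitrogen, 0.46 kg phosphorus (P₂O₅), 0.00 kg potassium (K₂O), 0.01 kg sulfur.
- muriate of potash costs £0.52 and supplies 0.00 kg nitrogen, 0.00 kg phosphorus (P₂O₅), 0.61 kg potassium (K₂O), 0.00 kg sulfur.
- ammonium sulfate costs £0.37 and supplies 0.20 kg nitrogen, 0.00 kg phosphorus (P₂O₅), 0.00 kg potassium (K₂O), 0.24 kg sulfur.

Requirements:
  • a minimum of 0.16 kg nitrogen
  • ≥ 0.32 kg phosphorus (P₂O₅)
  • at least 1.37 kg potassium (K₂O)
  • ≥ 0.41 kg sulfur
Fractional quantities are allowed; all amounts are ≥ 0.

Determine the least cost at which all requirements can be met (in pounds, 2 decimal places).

Let x1 = kg of triple superphosphate, x2 = kg of muriate of potash, x3 = kg of ammonium sulfate.
min 0.5x1 + 0.52x2 + 0.37x3 subject to:
  0.2x3 ≥ 0.16   (nitrogen)
  0.46x1 ≥ 0.32   (phosphorus (P₂O₅))
  0.61x2 ≥ 1.37   (potassium (K₂O))
  0.01x1 + 0.24x3 ≥ 0.41   (sulfur)
  x1, x2, x3 ≥ 0.
The optimal mix uses every input. There the phosphorus (P₂O₅), potassium (K₂O), sulfur constraints are tight.
That vertex is x1 = 0.6957, x2 = 2.246, x3 = 1.679.
Cost = 0.5·0.6957 + 0.52·2.246 + 0.37·1.679 = 2.1370.

£2.14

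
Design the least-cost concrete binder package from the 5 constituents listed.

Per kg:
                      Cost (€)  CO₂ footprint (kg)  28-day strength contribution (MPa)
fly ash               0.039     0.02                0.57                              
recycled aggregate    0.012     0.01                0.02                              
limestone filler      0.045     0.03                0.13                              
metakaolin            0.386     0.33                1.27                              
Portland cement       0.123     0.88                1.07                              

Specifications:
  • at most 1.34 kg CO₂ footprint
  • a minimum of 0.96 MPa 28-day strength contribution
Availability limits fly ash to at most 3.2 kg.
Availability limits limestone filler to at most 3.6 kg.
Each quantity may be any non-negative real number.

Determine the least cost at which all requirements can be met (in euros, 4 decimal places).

Set it up as a linear program. Let x1 = kg of fly ash, x2 = kg of recycled aggregate, x3 = kg of limestone filler, x4 = kg of metakaolin, x5 = kg of Portland cement.
Minimize 0.039x1 + 0.012x2 + 0.045x3 + 0.386x4 + 0.123x5 subject to:
  0.02x1 + 0.01x2 + 0.03x3 + 0.33x4 + 0.88x5 ≤ 1.34   (CO₂ footprint)
  0.57x1 + 0.02x2 + 0.13x3 + 1.27x4 + 1.07x5 ≥ 0.96   (28-day strength contribution)
  x1 ≤ 3.2
  x3 ≤ 3.6
  x1, x2, x3, x4, x5 ≥ 0.
The optimal basis is {fly ash}; recycled aggregate, limestone filler, metakaolin, Portland cement drop out. There the 28-day strength contribution constraint is tight.
Optimal quantities: fly ash = 1.684 kg.
Total cost: 0.039·1.684 = 0.065676.

€0.0657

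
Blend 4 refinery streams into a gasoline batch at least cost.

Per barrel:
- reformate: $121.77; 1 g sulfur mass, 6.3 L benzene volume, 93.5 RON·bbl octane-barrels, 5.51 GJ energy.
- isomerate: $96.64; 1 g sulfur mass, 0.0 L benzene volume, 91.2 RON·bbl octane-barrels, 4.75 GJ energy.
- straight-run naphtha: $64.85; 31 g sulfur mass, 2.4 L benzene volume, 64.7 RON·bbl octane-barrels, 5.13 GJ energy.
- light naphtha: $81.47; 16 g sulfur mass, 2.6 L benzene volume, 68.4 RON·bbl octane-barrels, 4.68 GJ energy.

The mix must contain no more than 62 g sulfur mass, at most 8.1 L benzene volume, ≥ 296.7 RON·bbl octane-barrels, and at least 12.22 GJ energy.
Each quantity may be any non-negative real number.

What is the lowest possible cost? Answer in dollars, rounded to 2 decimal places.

Let x1 = barrels of reformate, x2 = barrels of isomerate, x3 = barrels of straight-run naphtha, x4 = barrels of light naphtha.
Minimise 121.77x1 + 96.64x2 + 64.85x3 + 81.47x4 with:
  1x1 + 1x2 + 31x3 + 16x4 ≤ 62   (sulfur mass)
  6.3x1 + 2.4x3 + 2.6x4 ≤ 8.1   (benzene volume)
  93.5x1 + 91.2x2 + 64.7x3 + 68.4x4 ≥ 296.7   (octane-barrels)
  5.51x1 + 4.75x2 + 5.13x3 + 4.68x4 ≥ 12.22   (energy)
  x1, x2, x3, x4 ≥ 0.
The minimum-cost mix takes nothing from reformate, light naphtha — only isomerate, straight-run naphtha. There the sulfur mass and octane-barrels constraints are tight.
Solving gives x2 = 1.8774, x3 = 1.9394.
Cost = 96.64·1.8774 + 64.85·1.9394 = 307.2020.

$307.20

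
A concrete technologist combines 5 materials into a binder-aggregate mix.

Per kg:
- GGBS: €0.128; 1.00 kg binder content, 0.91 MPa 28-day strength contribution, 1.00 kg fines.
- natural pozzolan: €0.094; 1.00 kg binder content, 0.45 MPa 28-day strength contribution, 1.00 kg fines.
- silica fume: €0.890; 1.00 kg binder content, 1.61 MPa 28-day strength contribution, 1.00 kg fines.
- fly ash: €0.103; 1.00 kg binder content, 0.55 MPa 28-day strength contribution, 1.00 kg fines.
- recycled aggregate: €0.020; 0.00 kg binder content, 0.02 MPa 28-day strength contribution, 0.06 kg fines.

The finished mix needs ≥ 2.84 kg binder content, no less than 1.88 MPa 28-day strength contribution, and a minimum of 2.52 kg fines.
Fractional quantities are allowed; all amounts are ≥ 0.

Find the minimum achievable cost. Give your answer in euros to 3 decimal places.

This is a linear program. Let x1 = kg of GGBS, x2 = kg of natural pozzolan, x3 = kg of silica fume, x4 = kg of fly ash, x5 = kg of recycled aggregate.
Minimise 0.128x1 + 0.094x2 + 0.89x3 + 0.103x4 + 0.02x5 subject to:
  1x1 + 1x2 + 1x3 + 1x4 ≥ 2.84   (binder content)
  0.91x1 + 0.45x2 + 1.61x3 + 0.55x4 + 0.02x5 ≥ 1.88   (28-day strength contribution)
  1x1 + 1x2 + 1x3 + 1x4 + 0.06x5 ≥ 2.52   (fines)
  x1, x2, x3, x4, x5 ≥ 0.
The minimum-cost mix takes nothing from silica fume, fly ash, recycled aggregate — only GGBS, natural pozzolan. The binder content and 28-day strength contribution requirements are met with equality.
Solving gives x1 = 1.309, x2 = 1.531.
Hence cost = 0.128·1.309 + 0.094·1.531 = €0.31147.

€0.311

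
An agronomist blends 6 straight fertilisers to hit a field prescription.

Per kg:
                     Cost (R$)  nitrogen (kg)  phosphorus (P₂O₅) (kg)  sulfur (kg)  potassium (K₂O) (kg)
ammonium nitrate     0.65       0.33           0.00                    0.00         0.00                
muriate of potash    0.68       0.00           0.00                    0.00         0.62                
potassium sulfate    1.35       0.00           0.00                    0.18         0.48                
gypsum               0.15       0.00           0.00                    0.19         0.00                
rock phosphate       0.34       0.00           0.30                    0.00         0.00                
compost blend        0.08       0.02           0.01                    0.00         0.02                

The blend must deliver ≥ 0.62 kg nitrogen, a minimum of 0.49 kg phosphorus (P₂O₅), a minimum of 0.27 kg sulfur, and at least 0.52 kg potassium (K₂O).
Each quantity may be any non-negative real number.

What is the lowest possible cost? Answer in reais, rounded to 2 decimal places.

Let x1 = kg of ammonium nitrate, x2 = kg of muriate of potash, x3 = kg of potassium sulfate, x4 = kg of gypsum, x5 = kg of rock phosphate, x6 = kg of compost blend.
Minimise 0.65x1 + 0.68x2 + 1.35x3 + 0.15x4 + 0.34x5 + 0.08x6 s.t.:
  0.33x1 + 0.02x6 ≥ 0.62   (nitrogen)
  0.3x5 + 0.01x6 ≥ 0.49   (phosphorus (P₂O₅))
  0.18x3 + 0.19x4 ≥ 0.27   (sulfur)
  0.62x2 + 0.48x3 + 0.02x6 ≥ 0.52   (potassium (K₂O))
  x1, x2, x3, x4, x5, x6 ≥ 0.
The minimum-cost mix takes nothing from potassium sulfate, compost blend — only ammonium nitrate, muriate of potash, gypsum, rock phosphate. The nitrogen, phosphorus (P₂O₅), sulfur, potassium (K₂O) requirements are met with equality.
So ammonium nitrate = 1.879 kg, muriate of potash = 0.8387 kg, gypsum = 1.421 kg, rock phosphate = 1.633 kg.
Total cost: 0.65·1.879 + 0.68·0.8387 + 0.15·1.421 + 0.34·1.633 = 2.5600.

R$2.56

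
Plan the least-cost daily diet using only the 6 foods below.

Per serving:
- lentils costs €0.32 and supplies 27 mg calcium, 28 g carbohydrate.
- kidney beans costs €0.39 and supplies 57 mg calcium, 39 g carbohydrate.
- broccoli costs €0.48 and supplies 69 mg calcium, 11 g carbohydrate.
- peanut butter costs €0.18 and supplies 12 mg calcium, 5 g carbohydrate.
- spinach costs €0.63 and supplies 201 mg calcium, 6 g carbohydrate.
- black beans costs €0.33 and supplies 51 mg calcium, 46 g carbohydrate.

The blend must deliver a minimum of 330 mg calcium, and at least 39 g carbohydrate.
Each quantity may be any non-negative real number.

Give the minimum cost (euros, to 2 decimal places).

€1.15

Let x1 = servings of lentils, x2 = servings of kidney beans, x3 = servings of broccoli, x4 = servings of peanut butter, x5 = servings of spinach, x6 = servings of black beans.
min 0.32x1 + 0.39x2 + 0.48x3 + 0.18x4 + 0.63x5 + 0.33x6 subject to:
  27x1 + 57x2 + 69x3 + 12x4 + 201x5 + 51x6 ≥ 330   (calcium)
  28x1 + 39x2 + 11x3 + 5x4 + 6x5 + 46x6 ≥ 39   (carbohydrate)
  x1, x2, x3, x4, x5, x6 ≥ 0.
The optimal basis is {spinach, black beans}; lentils, kidney beans, broccoli, peanut butter drop out. There the calcium and carbohydrate constraints are tight.
Optimal quantities: spinach = 1.476 servings, black beans = 0.6554 servings.
Hence cost = 0.63·1.476 + 0.33·0.6554 = €1.1462.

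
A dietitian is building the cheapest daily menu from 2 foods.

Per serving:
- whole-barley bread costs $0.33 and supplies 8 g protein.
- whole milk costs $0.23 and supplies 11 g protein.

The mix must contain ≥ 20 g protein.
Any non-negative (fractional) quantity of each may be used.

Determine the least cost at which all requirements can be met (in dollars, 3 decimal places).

Treat it as an LP. Let x1 = servings of whole-barley bread, x2 = servings of whole milk.
Minimize 0.33x1 + 0.23x2 s.t.:
  8x1 + 11x2 ≥ 20   (protein)
  x1, x2 ≥ 0.
The minimum-cost mix takes nothing from whole-barley bread — only whole milk. There the protein constraint is tight.
Solving gives x2 = 1.818.
Cost = 0.23·1.818 = 0.41814.

$0.418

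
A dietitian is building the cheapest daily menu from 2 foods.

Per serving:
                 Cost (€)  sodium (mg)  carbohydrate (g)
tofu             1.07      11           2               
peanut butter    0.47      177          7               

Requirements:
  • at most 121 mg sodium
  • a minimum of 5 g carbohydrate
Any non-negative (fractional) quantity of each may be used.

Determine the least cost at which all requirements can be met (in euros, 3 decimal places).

This is a linear program. Let x1 = servings of tofu, x2 = servings of peanut butter.
Minimize 1.07x1 + 0.47x2 subject to:
  11x1 + 177x2 ≤ 121   (sodium)
  2x1 + 7x2 ≥ 5   (carbohydrate)
  x1, x2 ≥ 0.
Both inputs are positive at the optimum. The sodium and carbohydrate requirements are met with equality.
So tofu = 0.1372 servings, peanut butter = 0.6751 servings.
Objective = 1.07·0.1372 + 0.47·0.6751 = 0.46410.

€0.464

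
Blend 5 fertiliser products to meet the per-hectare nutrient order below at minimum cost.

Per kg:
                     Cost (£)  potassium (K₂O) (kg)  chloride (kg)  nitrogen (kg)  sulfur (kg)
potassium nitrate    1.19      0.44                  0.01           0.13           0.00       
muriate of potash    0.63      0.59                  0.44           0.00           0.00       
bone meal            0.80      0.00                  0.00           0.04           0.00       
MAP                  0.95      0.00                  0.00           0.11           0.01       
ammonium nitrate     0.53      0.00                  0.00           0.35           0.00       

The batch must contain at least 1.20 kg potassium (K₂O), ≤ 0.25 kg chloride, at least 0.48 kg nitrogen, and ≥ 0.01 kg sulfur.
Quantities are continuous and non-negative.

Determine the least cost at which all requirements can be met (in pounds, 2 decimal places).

£3.85

Set it up as a linear program. Let x1 = kg of potassium nitrate, x2 = kg of muriate of potash, x3 = kg of bone meal, x4 = kg of MAP, x5 = kg of ammonium nitrate.
Minimize 1.19x1 + 0.63x2 + 0.8x3 + 0.95x4 + 0.53x5 s.t.:
  0.44x1 + 0.59x2 ≥ 1.2   (potassium (K₂O))
  0.01x1 + 0.44x2 ≤ 0.25   (chloride)
  0.13x1 + 0.04x3 + 0.11x4 + 0.35x5 ≥ 0.48   (nitrogen)
  0.01x4 ≥ 0.01   (sulfur)
  x1, x2, x3, x4, x5 ≥ 0.
The minimum-cost mix takes nothing from bone meal — only potassium nitrate, muriate of potash, MAP, ammonium nitrate. Binding constraints: potassium (K₂O), chloride, nitrogen, sulfur.
So potassium nitrate = 2.027 kg, muriate of potash = 0.5221 kg, MAP = 1 kg, ammonium nitrate = 0.3042 kg.
Hence cost = 1.19·2.027 + 0.63·0.5221 + 0.95·1 + 0.53·0.3042 = £3.8523.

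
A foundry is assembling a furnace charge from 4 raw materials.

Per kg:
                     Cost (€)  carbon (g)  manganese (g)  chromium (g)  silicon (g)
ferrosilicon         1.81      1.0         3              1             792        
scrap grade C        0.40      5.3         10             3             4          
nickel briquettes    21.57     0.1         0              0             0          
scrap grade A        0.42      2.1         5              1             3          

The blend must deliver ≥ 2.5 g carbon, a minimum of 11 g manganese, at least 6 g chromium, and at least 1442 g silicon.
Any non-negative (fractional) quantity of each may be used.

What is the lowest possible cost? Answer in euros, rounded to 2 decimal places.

Let x1 = kg of ferrosilicon, x2 = kg of scrap grade C, x3 = kg of nickel briquettes, x4 = kg of scrap grade A.
Minimise 1.81x1 + 0.4x2 + 21.57x3 + 0.42x4 subject to:
  1x1 + 5.3x2 + 0.1x3 + 2.1x4 ≥ 2.5   (carbon)
  3x1 + 10x2 + 5x4 ≥ 11   (manganese)
  1x1 + 3x2 + 1x4 ≥ 6   (chromium)
  792x1 + 4x2 + 3x4 ≥ 1442   (silicon)
  x1, x2, x3, x4 ≥ 0.
The optimal basis is {ferrosilicon, scrap grade C}; nickel briquettes, scrap grade A drop out. The chromium and silicon requirements are met with equality.
So ferrosilicon = 1.814 kg, scrap grade C = 1.395 kg.
Cost = 1.81·1.814 + 0.4·1.395 = 3.8413.

€3.84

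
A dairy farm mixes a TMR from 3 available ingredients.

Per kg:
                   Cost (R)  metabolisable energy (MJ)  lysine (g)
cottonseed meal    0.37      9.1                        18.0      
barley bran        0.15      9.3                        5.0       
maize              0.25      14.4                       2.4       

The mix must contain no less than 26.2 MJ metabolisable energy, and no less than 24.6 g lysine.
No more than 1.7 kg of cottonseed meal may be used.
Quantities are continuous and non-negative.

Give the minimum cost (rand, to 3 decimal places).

R0.602

Let x1 = kg of cottonseed meal, x2 = kg of barley bran, x3 = kg of maize.
min 0.37x1 + 0.15x2 + 0.25x3 with:
  9.1x1 + 9.3x2 + 14.4x3 ≥ 26.2   (metabolisable energy)
  18x1 + 5x2 + 2.4x3 ≥ 24.6   (lysine)
  x1 ≤ 1.7
  x1, x2, x3 ≥ 0.
The minimum-cost mix takes nothing from maize — only cottonseed meal, barley bran. There the metabolisable energy and lysine constraints are tight.
Solving gives x1 = 0.8021, x2 = 2.032.
Hence cost = 0.37·0.8021 + 0.15·2.032 = R0.60158.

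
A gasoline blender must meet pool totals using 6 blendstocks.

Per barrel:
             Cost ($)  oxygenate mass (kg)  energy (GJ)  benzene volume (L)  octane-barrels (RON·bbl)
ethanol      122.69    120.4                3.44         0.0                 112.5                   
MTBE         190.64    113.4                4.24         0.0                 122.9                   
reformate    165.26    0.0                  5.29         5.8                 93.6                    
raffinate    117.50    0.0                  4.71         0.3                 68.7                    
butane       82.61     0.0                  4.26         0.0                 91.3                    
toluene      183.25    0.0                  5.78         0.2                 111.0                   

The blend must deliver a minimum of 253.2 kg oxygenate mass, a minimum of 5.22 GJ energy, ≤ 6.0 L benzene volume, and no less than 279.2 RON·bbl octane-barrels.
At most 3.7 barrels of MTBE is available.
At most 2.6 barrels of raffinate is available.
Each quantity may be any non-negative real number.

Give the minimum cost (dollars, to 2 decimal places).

This is a linear program. Let x1 = barrels of ethanol, x2 = barrels of MTBE, x3 = barrels of reformate, x4 = barrels of raffinate, x5 = barrels of butane, x6 = barrels of toluene.
Minimise 122.69x1 + 190.64x2 + 165.26x3 + 117.5x4 + 82.61x5 + 183.25x6 with:
  120.4x1 + 113.4x2 ≥ 253.2   (oxygenate mass)
  3.44x1 + 4.24x2 + 5.29x3 + 4.71x4 + 4.26x5 + 5.78x6 ≥ 5.22   (energy)
  5.8x3 + 0.3x4 + 0.2x6 ≤ 6   (benzene volume)
  112.5x1 + 122.9x2 + 93.6x3 + 68.7x4 + 91.3x5 + 111x6 ≥ 279.2   (octane-barrels)
  x2 ≤ 3.7
  x4 ≤ 2.6
  x1, x2, x3, x4, x5, x6 ≥ 0.
The minimum-cost mix takes nothing from MTBE, reformate, raffinate, toluene — only ethanol, butane. Binding constraints: oxygenate mass and octane-barrels.
Solving gives x1 = 2.103, x5 = 0.4667.
Hence cost = 122.69·2.103 + 82.61·0.4667 = $296.5712.

$296.57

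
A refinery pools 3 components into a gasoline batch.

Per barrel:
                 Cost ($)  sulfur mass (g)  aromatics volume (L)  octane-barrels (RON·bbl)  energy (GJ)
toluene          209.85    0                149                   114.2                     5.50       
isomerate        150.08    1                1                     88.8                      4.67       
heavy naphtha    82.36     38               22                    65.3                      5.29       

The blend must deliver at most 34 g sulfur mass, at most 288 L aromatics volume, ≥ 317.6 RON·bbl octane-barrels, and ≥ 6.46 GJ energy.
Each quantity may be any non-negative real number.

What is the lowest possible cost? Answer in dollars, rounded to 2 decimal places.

This is a linear program. Let x1 = barrels of toluene, x2 = barrels of isomerate, x3 = barrels of heavy naphtha.
Minimise 209.85x1 + 150.08x2 + 82.36x3 s.t.:
  1x2 + 38x3 ≤ 34   (sulfur mass)
  149x1 + 1x2 + 22x3 ≤ 288   (aromatics volume)
  114.2x1 + 88.8x2 + 65.3x3 ≥ 317.6   (octane-barrels)
  5.5x1 + 4.67x2 + 5.29x3 ≥ 6.46   (energy)
  x1, x2, x3 ≥ 0.
The minimum-cost mix takes nothing from toluene — only isomerate, heavy naphtha. Binding constraints: sulfur mass and octane-barrels.
So isomerate = 2.9762 barrels, heavy naphtha = 0.81642 barrels.
Objective = 150.08·2.9762 + 82.36·0.81642 = 513.9084.

$513.91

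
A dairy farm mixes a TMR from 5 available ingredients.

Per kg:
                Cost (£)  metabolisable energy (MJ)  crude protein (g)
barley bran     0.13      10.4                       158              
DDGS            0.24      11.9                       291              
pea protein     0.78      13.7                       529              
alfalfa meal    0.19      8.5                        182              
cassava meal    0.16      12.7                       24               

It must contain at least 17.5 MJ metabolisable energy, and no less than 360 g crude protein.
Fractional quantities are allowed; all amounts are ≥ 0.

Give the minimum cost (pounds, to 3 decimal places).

£0.296

Let x1 = kg of barley bran, x2 = kg of DDGS, x3 = kg of pea protein, x4 = kg of alfalfa meal, x5 = kg of cassava meal.
Minimise 0.13x1 + 0.24x2 + 0.78x3 + 0.19x4 + 0.16x5 subject to:
  10.4x1 + 11.9x2 + 13.7x3 + 8.5x4 + 12.7x5 ≥ 17.5   (metabolisable energy)
  158x1 + 291x2 + 529x3 + 182x4 + 24x5 ≥ 360   (crude protein)
  x1, x2, x3, x4, x5 ≥ 0.
The cheapest feasible vertex uses only barley bran; DDGS, pea protein, alfalfa meal, cassava meal are not used. The crude protein requirement is met with equality.
Solving gives x1 = 2.278.
Hence cost = 0.13·2.278 = £0.29614.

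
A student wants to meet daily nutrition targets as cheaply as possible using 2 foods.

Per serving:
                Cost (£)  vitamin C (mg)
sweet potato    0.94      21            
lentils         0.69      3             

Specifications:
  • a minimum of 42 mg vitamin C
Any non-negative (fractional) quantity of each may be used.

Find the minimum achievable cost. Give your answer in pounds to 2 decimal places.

Let x1 = servings of sweet potato, x2 = servings of lentils.
Minimise 0.94x1 + 0.69x2 with:
  21x1 + 3x2 ≥ 42   (vitamin C)
  x1, x2 ≥ 0.
At the optimum only sweet potato is positive (lentils = 0). The vitamin C requirement is met with equality.
Optimal quantities: sweet potato = 2 servings.
Hence cost = 0.94·2 = £1.8800.

£1.88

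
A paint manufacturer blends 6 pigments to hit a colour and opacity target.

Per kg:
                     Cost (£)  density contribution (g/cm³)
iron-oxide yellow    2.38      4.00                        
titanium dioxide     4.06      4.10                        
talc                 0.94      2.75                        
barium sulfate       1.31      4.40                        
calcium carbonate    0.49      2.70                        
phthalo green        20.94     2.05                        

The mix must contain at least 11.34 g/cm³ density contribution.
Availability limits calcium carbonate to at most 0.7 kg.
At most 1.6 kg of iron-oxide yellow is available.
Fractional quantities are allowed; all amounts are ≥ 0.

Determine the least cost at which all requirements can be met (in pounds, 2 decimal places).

£3.16

Let x1 = kg of iron-oxide yellow, x2 = kg of titanium dioxide, x3 = kg of talc, x4 = kg of barium sulfate, x5 = kg of calcium carbonate, x6 = kg of phthalo green.
Minimize 2.38x1 + 4.06x2 + 0.94x3 + 1.31x4 + 0.49x5 + 20.94x6 s.t.:
  4x1 + 4.1x2 + 2.75x3 + 4.4x4 + 2.7x5 + 2.05x6 ≥ 11.34   (density contribution)
  x5 ≤ 0.7
  x1 ≤ 1.6
  x1, x2, x3, x4, x5, x6 ≥ 0.
The optimal basis is {barium sulfate, calcium carbonate}; iron-oxide yellow, titanium dioxide, talc, phthalo green drop out. There the density contribution and the calcium carbonate cap constraints are tight.
Solving gives x4 = 2.148, x5 = 0.7.
Cost = 1.31·2.148 + 0.49·0.7 = 3.1569.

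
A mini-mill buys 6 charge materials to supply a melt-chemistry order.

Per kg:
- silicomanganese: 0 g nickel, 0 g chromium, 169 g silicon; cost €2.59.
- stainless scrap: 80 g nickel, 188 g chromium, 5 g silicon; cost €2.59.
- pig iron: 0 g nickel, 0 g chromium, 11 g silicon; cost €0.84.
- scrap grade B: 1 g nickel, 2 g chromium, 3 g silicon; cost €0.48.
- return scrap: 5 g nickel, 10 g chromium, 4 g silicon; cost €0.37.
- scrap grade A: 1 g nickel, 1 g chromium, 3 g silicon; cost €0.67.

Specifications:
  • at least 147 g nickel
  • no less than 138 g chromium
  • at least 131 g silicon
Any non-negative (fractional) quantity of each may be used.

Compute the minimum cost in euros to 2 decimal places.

Let x1 = kg of silicomanganese, x2 = kg of stainless scrap, x3 = kg of pig iron, x4 = kg of scrap grade B, x5 = kg of return scrap, x6 = kg of scrap grade A.
min 2.59x1 + 2.59x2 + 0.84x3 + 0.48x4 + 0.37x5 + 0.67x6 subject to:
  80x2 + 1x4 + 5x5 + 1x6 ≥ 147   (nickel)
  188x2 + 2x4 + 10x5 + 1x6 ≥ 138   (chromium)
  169x1 + 5x2 + 11x3 + 3x4 + 4x5 + 3x6 ≥ 131   (silicon)
  x1, x2, x3, x4, x5, x6 ≥ 0.
The cheapest feasible vertex uses only silicomanganese, stainless scrap; pig iron, scrap grade B, return scrap, scrap grade A are not used. The nickel and silicon requirements are met with equality.
Solving gives x1 = 0.72078, x2 = 1.8375.
Total cost: 2.59·0.72078 + 2.59·1.8375 = 6.6259.

€6.63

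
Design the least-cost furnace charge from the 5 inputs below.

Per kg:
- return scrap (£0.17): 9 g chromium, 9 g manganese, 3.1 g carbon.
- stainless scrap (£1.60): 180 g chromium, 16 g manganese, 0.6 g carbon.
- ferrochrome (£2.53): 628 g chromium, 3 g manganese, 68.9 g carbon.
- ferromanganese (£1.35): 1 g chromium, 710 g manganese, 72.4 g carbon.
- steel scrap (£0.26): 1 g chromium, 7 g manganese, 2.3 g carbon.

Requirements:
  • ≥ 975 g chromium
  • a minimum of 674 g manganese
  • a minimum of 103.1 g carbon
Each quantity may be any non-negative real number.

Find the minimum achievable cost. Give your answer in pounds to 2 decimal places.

This is a linear program. Let x1 = kg of return scrap, x2 = kg of stainless scrap, x3 = kg of ferrochrome, x4 = kg of ferromanganese, x5 = kg of steel scrap.
Minimise 0.17x1 + 1.6x2 + 2.53x3 + 1.35x4 + 0.26x5 subject to:
  9x1 + 180x2 + 628x3 + 1x4 + 1x5 ≥ 975   (chromium)
  9x1 + 16x2 + 3x3 + 710x4 + 7x5 ≥ 674   (manganese)
  3.1x1 + 0.6x2 + 68.9x3 + 72.4x4 + 2.3x5 ≥ 103.1   (carbon)
  x1, x2, x3, x4, x5 ≥ 0.
The cheapest feasible vertex uses only ferrochrome, ferromanganese; return scrap, stainless scrap, steel scrap are not used. Binding constraints: chromium and manganese.
So ferrochrome = 1.551 kg, ferromanganese = 0.9427 kg.
Cost = 2.53·1.551 + 1.35·0.9427 = 5.1967.

£5.20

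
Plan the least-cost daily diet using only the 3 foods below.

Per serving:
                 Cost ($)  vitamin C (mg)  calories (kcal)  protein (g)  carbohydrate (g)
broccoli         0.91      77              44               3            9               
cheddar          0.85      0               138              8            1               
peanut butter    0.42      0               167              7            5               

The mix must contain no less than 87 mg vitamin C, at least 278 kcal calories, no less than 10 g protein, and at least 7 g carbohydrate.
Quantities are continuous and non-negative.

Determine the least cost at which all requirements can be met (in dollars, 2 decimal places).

Set it up as a linear program. Let x1 = servings of broccoli, x2 = servings of cheddar, x3 = servings of peanut butter.
Minimise 0.91x1 + 0.85x2 + 0.42x3 subject to:
  77x1 ≥ 87   (vitamin C)
  44x1 + 138x2 + 167x3 ≥ 278   (calories)
  3x1 + 8x2 + 7x3 ≥ 10   (protein)
  9x1 + 1x2 + 5x3 ≥ 7   (carbohydrate)
  x1, x2, x3 ≥ 0.
The optimal basis is {broccoli, peanut butter}; cheddar drops out. There the vitamin C and calories constraints are tight.
Solving gives x1 = 1.13, x3 = 1.367.
Cost = 0.91·1.13 + 0.42·1.367 = 1.6024.

$1.60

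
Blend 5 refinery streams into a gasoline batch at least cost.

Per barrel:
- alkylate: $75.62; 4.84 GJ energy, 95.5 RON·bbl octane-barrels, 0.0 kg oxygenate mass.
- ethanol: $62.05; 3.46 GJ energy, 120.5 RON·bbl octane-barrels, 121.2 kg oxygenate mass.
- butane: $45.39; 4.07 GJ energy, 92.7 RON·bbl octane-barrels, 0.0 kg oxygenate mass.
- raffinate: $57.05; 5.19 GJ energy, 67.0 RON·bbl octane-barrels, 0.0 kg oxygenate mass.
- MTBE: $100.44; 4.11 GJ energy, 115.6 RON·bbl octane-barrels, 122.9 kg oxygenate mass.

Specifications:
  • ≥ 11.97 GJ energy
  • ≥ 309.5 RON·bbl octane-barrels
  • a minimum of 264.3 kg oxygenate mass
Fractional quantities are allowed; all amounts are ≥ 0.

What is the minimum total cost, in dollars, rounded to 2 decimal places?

Let x1 = barrels of alkylate, x2 = barrels of ethanol, x3 = barrels of butane, x4 = barrels of raffinate, x5 = barrels of MTBE.
Minimize 75.62x1 + 62.05x2 + 45.39x3 + 57.05x4 + 100.44x5 s.t.:
  4.84x1 + 3.46x2 + 4.07x3 + 5.19x4 + 4.11x5 ≥ 11.97   (energy)
  95.5x1 + 120.5x2 + 92.7x3 + 67x4 + 115.6x5 ≥ 309.5   (octane-barrels)
  121.2x2 + 122.9x5 ≥ 264.3   (oxygenate mass)
  x1, x2, x3, x4, x5 ≥ 0.
The minimum-cost mix takes nothing from alkylate, butane, MTBE — only ethanol, raffinate. The energy and oxygenate mass requirements are met with equality.
So ethanol = 2.1807 barrels, raffinate = 0.85256 barrels.
Objective = 62.05·2.1807 + 57.05·0.85256 = 183.9510.

$183.95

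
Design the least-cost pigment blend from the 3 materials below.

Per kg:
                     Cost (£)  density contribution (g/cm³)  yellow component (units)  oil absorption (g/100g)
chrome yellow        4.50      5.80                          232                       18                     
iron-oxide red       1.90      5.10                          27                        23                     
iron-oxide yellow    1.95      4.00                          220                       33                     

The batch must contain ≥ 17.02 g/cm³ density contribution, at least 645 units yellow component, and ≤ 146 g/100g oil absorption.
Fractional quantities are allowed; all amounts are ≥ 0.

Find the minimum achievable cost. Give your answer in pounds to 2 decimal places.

Let x1 = kg of chrome yellow, x2 = kg of iron-oxide red, x3 = kg of iron-oxide yellow.
Minimize 4.5x1 + 1.9x2 + 1.95x3 with:
  5.8x1 + 5.1x2 + 4x3 ≥ 17.02   (density contribution)
  232x1 + 27x2 + 220x3 ≥ 645   (yellow component)
  18x1 + 23x2 + 33x3 ≤ 146   (oil absorption)
  x1, x2, x3 ≥ 0.
The cheapest feasible vertex uses only iron-oxide red, iron-oxide yellow; chrome yellow is not used. Binding constraints: density contribution and yellow component.
Solving gives x2 = 1.148, x3 = 2.791.
Hence cost = 1.9·1.148 + 1.95·2.791 = £7.6237.

£7.62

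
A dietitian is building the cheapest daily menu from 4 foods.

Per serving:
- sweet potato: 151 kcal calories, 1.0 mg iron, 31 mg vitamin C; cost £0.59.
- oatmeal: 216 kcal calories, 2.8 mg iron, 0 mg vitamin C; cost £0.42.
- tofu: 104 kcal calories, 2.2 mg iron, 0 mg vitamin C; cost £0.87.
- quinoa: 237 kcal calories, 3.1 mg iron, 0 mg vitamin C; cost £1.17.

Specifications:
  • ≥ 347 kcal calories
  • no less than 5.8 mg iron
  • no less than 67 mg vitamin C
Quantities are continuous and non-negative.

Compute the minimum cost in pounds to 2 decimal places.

£1.82

This is a linear program. Let x1 = servings of sweet potato, x2 = servings of oatmeal, x3 = servings of tofu, x4 = servings of quinoa.
min 0.59x1 + 0.42x2 + 0.87x3 + 1.17x4 with:
  151x1 + 216x2 + 104x3 + 237x4 ≥ 347   (calories)
  1x1 + 2.8x2 + 2.2x3 + 3.1x4 ≥ 5.8   (iron)
  31x1 ≥ 67   (vitamin C)
  x1, x2, x3, x4 ≥ 0.
The optimal basis is {sweet potato, oatmeal}; tofu, quinoa drop out. Binding constraints: iron and vitamin C.
That vertex is x1 = 2.161, x2 = 1.3.
Cost = 0.59·2.161 + 0.42·1.3 = 1.8210.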